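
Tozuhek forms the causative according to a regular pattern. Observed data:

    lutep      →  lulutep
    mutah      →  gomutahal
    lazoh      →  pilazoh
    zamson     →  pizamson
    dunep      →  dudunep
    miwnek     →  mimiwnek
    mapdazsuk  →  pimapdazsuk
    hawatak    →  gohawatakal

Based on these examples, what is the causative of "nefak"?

hawatak and miwnek both end in -k yet inflect differently (gohawatakal, mimiwnek), so the final letter is not what conditions the rule; the last vowel is.
"nefak" has last vowel 'a'. The stems whose last vowel is 'a' (hawatak → gohawatakal, mutah → gomutahal) add go- … -al around the stem.
The other patterns: stems whose last vowel is 'e' repeat the first consonant+vowel as a prefix; stems whose last vowel is 'o' or 'u' add the prefix pi-.
So nefak → gonefakal.

gonefakal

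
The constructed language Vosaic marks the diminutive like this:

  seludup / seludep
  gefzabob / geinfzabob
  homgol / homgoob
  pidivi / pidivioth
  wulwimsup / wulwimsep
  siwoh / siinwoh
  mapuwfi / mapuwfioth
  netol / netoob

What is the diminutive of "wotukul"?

netol and gefzabob both have last vowel 'o' yet inflect differently (netoob, geinfzabob), so the last vowel is not what conditions the rule; the final letter is.
"wotukul" ends in -l. The stems ending in -l (netol → netoob, homgol → homgoob) drop the final letter and add -ob.
So wotukul → wotukuob.

wotukuob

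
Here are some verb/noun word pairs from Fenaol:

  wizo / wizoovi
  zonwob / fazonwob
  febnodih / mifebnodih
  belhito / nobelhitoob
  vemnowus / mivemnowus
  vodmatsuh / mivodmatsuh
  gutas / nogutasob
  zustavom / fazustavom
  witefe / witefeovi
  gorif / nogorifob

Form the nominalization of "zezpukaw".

wizo and belhito both end in -o yet inflect differently (wizoovi, nobelhitoob), so the final letter is not what conditions the rule; the first letter is.
"zezpukaw" begins with z-. The stems beginning with z- (zonwob → fazonwob, zustavom → fazustavom) add the prefix fa-.
So zezpukaw → fazezpukaw.

fazezpukaw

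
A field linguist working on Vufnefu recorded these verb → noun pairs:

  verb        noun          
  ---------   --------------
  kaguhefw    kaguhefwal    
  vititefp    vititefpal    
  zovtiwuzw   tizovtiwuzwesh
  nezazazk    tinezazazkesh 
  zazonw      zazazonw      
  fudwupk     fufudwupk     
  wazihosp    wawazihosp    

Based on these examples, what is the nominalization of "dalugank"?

dadalugank

kaguhefw and zovtiwuzw both end in -w yet inflect differently (kaguhefwal, tizovtiwuzwesh), so the final letter is not what conditions the rule; the second-to-last letter is.
"dalugank" has second-to-last letter 'n'. The one such stem in the data (zazonw → zazazonw) repeats the first consonant+vowel as a prefix (as do fudwupk, wazihosp), so the same rule applies.
So dalugank → dadalugank.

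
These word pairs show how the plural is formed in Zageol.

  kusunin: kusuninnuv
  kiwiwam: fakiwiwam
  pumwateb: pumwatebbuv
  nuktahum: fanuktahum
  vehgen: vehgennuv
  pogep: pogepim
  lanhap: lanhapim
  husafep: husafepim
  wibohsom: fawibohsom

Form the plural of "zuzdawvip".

zuzdawvipim

kiwiwam and lanhap both have last vowel 'a' yet inflect differently (fakiwiwam, lanhapim), so the last vowel is not what conditions the rule; the final letter is.
"zuzdawvip" ends in -p. The stems ending in -p (lanhap → lanhapim, husafep → husafepim, pogep → pogepim) add -im.
So zuzdawvip → zuzdawvipim.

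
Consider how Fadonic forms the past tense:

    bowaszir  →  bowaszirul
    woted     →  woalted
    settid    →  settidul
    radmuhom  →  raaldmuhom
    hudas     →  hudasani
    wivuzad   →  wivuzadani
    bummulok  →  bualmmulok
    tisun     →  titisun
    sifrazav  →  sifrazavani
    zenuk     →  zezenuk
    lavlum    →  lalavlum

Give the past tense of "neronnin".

neronninul

zenuk and bummulok both end in -k yet inflect differently (zezenuk, bualmmulok), so the final letter is not what conditions the rule; the last vowel is.
"neronnin" has last vowel 'i'. The stems whose last vowel is 'i' (bowaszir → bowaszirul, settid → settidul) add -ul.
So neronnin → neronninul.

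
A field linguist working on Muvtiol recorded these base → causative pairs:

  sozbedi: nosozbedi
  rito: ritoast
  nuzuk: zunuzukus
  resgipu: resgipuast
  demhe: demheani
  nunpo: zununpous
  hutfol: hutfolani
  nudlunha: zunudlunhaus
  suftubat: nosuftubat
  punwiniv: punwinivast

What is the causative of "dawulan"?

dawulanani

rito and nunpo both end in -o yet inflect differently (ritoast, zununpous), so the final letter is not what conditions the rule; the first letter is.
"dawulan" begins with d-. The one such stem in the data (demhe → demheani) adds -ani, so the same rule applies.
So dawulan → dawulanani.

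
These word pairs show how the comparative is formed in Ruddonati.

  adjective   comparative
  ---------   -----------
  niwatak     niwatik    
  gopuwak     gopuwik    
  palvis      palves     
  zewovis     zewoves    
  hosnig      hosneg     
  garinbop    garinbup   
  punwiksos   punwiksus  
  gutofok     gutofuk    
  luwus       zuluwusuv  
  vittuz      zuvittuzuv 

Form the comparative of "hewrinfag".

palvis and punwiksos both end in -s yet inflect differently (palves, punwiksus), so the final letter is not what conditions the rule; the last vowel is.
"hewrinfag" has last vowel 'a'. The stems whose last vowel is 'a' (niwatak → niwatik, gopuwak → gopuwik) change the last vowel to 'i'.
The other patterns: stems whose last vowel is 'i' change the last vowel to 'e'; stems whose last vowel is 'o' change the last vowel to 'u'; stems whose last vowel is 'u' add zu- … -uv around the stem.
So hewrinfag → hewrinfig.

hewrinfig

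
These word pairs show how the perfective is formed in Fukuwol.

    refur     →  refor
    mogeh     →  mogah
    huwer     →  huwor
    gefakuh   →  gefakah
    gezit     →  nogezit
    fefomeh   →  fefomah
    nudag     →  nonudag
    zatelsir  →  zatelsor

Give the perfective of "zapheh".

zaphah

"zapheh" ends in -h. The stems ending in -h (fefomeh → fefomah, gefakuh → gefakah, mogeh → mogah) change the last vowel to 'a'.
The other patterns: stems ending in -r change the last vowel to 'o'; stems ending in -g or -t add the prefix no-.
So zapheh → zaphah.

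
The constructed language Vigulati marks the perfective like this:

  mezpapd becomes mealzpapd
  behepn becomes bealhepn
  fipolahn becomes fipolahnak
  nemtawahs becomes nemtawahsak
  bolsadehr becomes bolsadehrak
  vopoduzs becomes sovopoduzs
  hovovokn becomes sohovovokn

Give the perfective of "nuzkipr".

behepn and fipolahn both end in -n yet inflect differently (bealhepn, fipolahnak), so the final letter is not what conditions the rule; the second-to-last letter is.
"nuzkipr" has second-to-last letter 'p'. The stems whose second-to-last letter is 'p' (mezpapd → mealzpapd, behepn → bealhepn) insert -al- after the first vowel.
The other patterns: stems whose second-to-last letter is 'h' add -ak; stems whose second-to-last letter is 'k' or 'z' add the prefix so-.
So nuzkipr → nualzkipr.

nualzkipr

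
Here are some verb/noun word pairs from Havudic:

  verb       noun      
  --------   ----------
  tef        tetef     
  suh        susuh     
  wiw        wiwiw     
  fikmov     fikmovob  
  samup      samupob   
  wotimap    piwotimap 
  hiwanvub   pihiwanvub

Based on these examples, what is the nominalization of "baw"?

samup and wotimap both end in -p yet inflect differently (samupob, piwotimap), so the final letter is not what conditions the rule; the number of vowels is.
"baw" has 1 vowel. The stems with 1 vowel (tef → tetef, suh → susuh, wiw → wiwiw) repeat the first consonant+vowel as a prefix.
So baw → babaw.

babaw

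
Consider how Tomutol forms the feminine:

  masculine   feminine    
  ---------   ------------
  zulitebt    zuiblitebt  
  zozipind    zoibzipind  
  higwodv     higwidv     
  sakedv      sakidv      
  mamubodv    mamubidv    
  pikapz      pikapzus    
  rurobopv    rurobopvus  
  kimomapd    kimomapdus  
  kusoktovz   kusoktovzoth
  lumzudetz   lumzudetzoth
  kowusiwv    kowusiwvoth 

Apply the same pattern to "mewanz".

meibwanz

higwodv and rurobopv both end in -v yet inflect differently (higwidv, rurobopvus), so the final letter is not what conditions the rule; the second-to-last letter is.
"mewanz" has second-to-last letter 'n'. The one such stem in the data (zozipind → zoibzipind) inserts -ib- after the first vowel (as does zulitebt), so the same rule applies.
The other patterns: stems whose second-to-last letter is 'd' change the last vowel to 'i'; stems whose second-to-last letter is 'p' add -us; stems whose second-to-last letter is 't', 'v' or 'w' add -oth.
So mewanz → meibwanz.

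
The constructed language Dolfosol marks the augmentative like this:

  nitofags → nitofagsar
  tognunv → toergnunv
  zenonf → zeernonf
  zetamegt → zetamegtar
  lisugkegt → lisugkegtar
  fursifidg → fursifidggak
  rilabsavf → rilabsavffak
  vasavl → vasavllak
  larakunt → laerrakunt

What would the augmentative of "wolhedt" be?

wolhedttak

zetamegt and larakunt both end in -t yet inflect differently (zetamegtar, laerrakunt), so the final letter is not what conditions the rule; the second-to-last letter is.
"wolhedt" has second-to-last letter 'd'. The one such stem in the data (fursifidg → fursifidggak) doubles the final consonant and adds -ak (as do vasavl, rilabsavf), so the same rule applies.
The other patterns: stems whose second-to-last letter is 'g' add -ar; stems whose second-to-last letter is 'n' insert -er- after the first vowel.
So wolhedt → wolhedttak.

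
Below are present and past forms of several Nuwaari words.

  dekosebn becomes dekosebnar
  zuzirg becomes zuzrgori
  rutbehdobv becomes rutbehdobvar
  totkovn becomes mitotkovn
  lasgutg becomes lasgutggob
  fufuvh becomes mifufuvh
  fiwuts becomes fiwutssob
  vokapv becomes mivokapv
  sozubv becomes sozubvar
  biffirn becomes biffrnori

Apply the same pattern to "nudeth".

nudethhob

zuzirg and lasgutg both end in -g yet inflect differently (zuzrgori, lasgutggob), so the final letter is not what conditions the rule; the second-to-last letter is.
"nudeth" has second-to-last letter 't'. The stems whose second-to-last letter is 't' (fiwuts → fiwutssob, lasgutg → lasgutggob) double the final consonant and add -ob.
So nudeth → nudethhob.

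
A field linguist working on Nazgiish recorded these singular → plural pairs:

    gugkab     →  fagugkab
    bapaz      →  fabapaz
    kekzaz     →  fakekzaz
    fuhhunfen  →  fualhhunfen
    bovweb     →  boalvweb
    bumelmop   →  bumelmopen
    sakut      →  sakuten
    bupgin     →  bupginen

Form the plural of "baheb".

baalheb

gugkab and bovweb both end in -b yet inflect differently (fagugkab, boalvweb), so the final letter is not what conditions the rule; the last vowel is.
"baheb" has last vowel 'e'. The stems whose last vowel is 'e' (fuhhunfen → fualhhunfen, bovweb → boalvweb) insert -al- after the first vowel.
So baheb → baalheb.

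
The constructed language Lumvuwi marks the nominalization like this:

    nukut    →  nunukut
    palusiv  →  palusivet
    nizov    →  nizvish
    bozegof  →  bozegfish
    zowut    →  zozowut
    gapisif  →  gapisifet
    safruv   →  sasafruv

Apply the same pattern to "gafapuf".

gagafapuf

nizov and palusiv both end in -v yet inflect differently (nizvish, palusivet), so the final letter is not what conditions the rule; the last vowel is.
"gafapuf" has last vowel 'u'. The stems whose last vowel is 'u' (safruv → sasafruv, nukut → nunukut, zowut → zozowut) repeat the first consonant+vowel as a prefix.
So gafapuf → gagafapuf.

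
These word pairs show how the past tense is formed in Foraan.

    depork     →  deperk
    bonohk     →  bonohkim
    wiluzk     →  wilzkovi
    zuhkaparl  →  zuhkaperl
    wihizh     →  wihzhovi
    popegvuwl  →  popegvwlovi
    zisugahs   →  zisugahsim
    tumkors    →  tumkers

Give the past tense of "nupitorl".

nupiterl

"nupitorl" has second-to-last letter 'r'. The stems whose second-to-last letter is 'r' (tumkors → tumkers, zuhkaparl → zuhkaperl, depork → deperk) change the last vowel to 'e'.
The other patterns: stems whose second-to-last letter is 'h' add -im; stems whose second-to-last letter is 'w' or 'z' delete the last vowel and add -ovi.
So nupitorl → nupiterl.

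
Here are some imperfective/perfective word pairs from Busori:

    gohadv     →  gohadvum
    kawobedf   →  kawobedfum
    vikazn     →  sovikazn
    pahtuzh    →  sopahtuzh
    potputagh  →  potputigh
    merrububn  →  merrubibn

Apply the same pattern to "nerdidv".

"nerdidv" has second-to-last letter 'd'. The stems whose second-to-last letter is 'd' (gohadv → gohadvum, kawobedf → kawobedfum) add -um.
The other patterns: stems whose second-to-last letter is 'z' add the prefix so-; stems whose second-to-last letter is 'b' or 'g' change the last vowel to 'i'.
So nerdidv → nerdidvum.

nerdidvum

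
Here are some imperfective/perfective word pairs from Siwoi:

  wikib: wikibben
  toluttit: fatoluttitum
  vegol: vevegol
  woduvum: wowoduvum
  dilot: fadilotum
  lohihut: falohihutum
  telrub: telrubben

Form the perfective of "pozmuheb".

pozmuhebben

wikib and toluttit both have last vowel 'i' yet inflect differently (wikibben, fatoluttitum), so the last vowel is not what conditions the rule; the final letter is.
"pozmuheb" ends in -b. The stems ending in -b (telrub → telrubben, wikib → wikibben) double the final consonant and add -en.
So pozmuheb → pozmuhebben.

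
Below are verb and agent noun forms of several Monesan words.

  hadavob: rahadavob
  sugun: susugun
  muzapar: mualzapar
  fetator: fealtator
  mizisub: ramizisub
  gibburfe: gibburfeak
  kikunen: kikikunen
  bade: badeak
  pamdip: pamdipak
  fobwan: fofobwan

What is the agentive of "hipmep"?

hipmepak

fetator and hadavob both have last vowel 'o' yet inflect differently (fealtator, rahadavob), so the last vowel is not what conditions the rule; the final letter is.
"hipmep" ends in -p. The one such stem in the data (pamdip → pamdipak) adds -ak, so the same rule applies.
The other patterns: stems ending in -r insert -al- after the first vowel; stems ending in -b add the prefix ra-; stems ending in -n repeat the first consonant+vowel as a prefix.
So hipmep → hipmepak.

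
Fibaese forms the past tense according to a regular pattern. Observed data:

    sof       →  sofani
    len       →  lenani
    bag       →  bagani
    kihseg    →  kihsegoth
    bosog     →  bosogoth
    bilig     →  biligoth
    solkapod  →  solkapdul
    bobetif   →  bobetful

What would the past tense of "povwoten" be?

povwotnul

bag and kihseg both end in -g yet inflect differently (bagani, kihsegoth), so the final letter is not what conditions the rule; the number of vowels is.
"povwoten" has 3 vowels. The stems with 3 vowels (solkapod → solkapdul, bobetif → bobetful) delete the last vowel and add -ul.
So povwoten → povwotnul.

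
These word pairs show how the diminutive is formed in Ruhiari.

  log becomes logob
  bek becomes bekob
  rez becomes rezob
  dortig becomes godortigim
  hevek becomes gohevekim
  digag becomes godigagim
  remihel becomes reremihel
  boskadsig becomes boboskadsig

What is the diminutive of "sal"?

salob

log and dortig both end in -g yet inflect differently (logob, godortigim), so the final letter is not what conditions the rule; the number of vowels is.
"sal" has 1 vowel. The stems with 1 vowel (log → logob, bek → bekob, rez → rezob) add -ob.
The other patterns: stems with 2 vowels add go- … -im around the stem; stems with 3 vowels repeat the first consonant+vowel as a prefix.
So sal → salob.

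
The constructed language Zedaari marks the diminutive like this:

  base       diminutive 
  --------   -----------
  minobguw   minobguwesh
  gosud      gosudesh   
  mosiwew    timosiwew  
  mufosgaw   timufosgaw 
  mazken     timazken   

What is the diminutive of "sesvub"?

sesvubesh

minobguw and mosiwew both end in -w yet inflect differently (minobguwesh, timosiwew), so the final letter is not what conditions the rule; the last vowel is.
"sesvub" has last vowel 'u'. The stems whose last vowel is 'u' (gosud → gosudesh, minobguw → minobguwesh) add -esh.
So sesvub → sesvubesh.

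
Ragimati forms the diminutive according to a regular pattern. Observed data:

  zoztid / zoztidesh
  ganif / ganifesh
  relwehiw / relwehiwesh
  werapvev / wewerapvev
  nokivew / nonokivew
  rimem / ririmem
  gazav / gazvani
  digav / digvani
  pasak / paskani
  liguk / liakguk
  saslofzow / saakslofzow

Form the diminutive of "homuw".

hoakmuw

relwehiw and nokivew both end in -w yet inflect differently (relwehiwesh, nonokivew), so the final letter is not what conditions the rule; the last vowel is.
"homuw" has last vowel 'u'. The one such stem in the data (liguk → liakguk) inserts -ak- after the first vowel (as does saslofzow), so the same rule applies.
The other patterns: stems whose last vowel is 'i' add -esh; stems whose last vowel is 'e' repeat the first consonant+vowel as a prefix; stems whose last vowel is 'a' delete the last vowel and add -ani.
So homuw → hoakmuw.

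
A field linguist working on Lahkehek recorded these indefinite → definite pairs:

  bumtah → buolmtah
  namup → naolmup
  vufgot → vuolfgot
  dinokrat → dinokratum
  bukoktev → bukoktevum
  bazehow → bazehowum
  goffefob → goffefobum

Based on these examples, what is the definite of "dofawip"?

dofawipum

vufgot and dinokrat both end in -t yet inflect differently (vuolfgot, dinokratum), so the final letter is not what conditions the rule; the number of vowels is.
"dofawip" has 3 vowels. The stems with 3 vowels (dinokrat → dinokratum, bukoktev → bukoktevum, bazehow → bazehowum) add -um.
So dofawip → dofawipum.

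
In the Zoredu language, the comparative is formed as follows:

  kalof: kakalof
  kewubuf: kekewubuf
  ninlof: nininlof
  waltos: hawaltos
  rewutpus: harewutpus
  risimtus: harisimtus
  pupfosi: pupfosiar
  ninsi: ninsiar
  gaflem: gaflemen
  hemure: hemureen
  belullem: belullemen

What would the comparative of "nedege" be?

nedegeen

kalof and waltos both have last vowel 'o' yet inflect differently (kakalof, hawaltos), so the last vowel is not what conditions the rule; the final letter is.
"nedege" ends in -e. The one such stem in the data (hemure → hemureen) adds -en, so the same rule applies.
So nedege → nedegeen.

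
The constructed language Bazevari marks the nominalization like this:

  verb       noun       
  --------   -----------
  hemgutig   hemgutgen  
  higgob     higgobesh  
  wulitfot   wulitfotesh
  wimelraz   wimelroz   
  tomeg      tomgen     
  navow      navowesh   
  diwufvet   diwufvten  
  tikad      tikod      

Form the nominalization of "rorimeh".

rorimhen

diwufvet and wulitfot both end in -t yet inflect differently (diwufvten, wulitfotesh), so the final letter is not what conditions the rule; the last vowel is.
"rorimeh" has last vowel 'e'. The stems whose last vowel is 'e' (tomeg → tomgen, diwufvet → diwufvten) delete the last vowel and add -en.
The other patterns: stems whose last vowel is 'o' add -esh; stems whose last vowel is 'a' change the last vowel to 'o'.
So rorimeh → rorimhen.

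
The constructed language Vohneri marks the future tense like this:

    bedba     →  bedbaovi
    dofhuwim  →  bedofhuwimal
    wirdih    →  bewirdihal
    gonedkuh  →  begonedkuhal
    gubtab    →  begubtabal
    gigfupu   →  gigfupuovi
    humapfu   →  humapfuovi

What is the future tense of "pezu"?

pezuovi

gonedkuh and humapfu both have last vowel 'u' yet inflect differently (begonedkuhal, humapfuovi), so the last vowel is not what conditions the rule; whether the stem ends in a vowel or a consonant is.
"pezu" ends in a vowel. The stems ending in a vowel (humapfu → humapfuovi, bedba → bedbaovi, gigfupu → gigfupuovi) add -ovi.
The other pattern: stems ending in a consonant add be- … -al around the stem.
So pezu → pezuovi.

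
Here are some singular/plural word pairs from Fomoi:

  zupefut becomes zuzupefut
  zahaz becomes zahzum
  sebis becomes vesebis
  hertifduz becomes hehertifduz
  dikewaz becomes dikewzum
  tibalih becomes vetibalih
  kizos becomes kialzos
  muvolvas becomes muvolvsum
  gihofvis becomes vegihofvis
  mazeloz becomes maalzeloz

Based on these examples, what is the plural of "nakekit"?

venakekit

"nakekit" has last vowel 'i'. The stems whose last vowel is 'i' (gihofvis → vegihofvis, sebis → vesebis, tibalih → vetibalih) add the prefix ve-.
So nakekit → venakekit.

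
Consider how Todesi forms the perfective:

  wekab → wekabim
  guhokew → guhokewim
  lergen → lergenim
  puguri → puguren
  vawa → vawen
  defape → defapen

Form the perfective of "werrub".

werrubim

"werrub" ends in a consonant. The stems ending in a consonant (wekab → wekabim, guhokew → guhokewim, lergen → lergenim) add -im.
The other pattern: stems ending in a vowel drop the final letter and add -en.
So werrub → werrubim.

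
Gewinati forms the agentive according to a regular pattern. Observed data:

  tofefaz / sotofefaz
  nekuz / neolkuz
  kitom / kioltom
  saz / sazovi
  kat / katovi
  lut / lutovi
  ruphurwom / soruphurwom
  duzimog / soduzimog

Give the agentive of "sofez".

saz and nekuz both end in -z yet inflect differently (sazovi, neolkuz), so the final letter is not what conditions the rule; the number of vowels is.
"sofez" has 2 vowels. The stems with 2 vowels (kitom → kioltom, nekuz → neolkuz) insert -ol- after the first vowel.
The other patterns: stems with 1 vowel add -ovi; stems with 3 vowels add the prefix so-.
So sofez → soolfez.

soolfez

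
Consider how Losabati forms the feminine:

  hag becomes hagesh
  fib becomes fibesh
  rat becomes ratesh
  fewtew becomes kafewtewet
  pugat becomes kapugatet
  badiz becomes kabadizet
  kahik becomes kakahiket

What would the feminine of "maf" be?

rat and pugat both end in -t yet inflect differently (ratesh, kapugatet), so the final letter is not what conditions the rule; the number of vowels is.
"maf" has 1 vowel. The stems with 1 vowel (hag → hagesh, fib → fibesh, rat → ratesh) add -esh.
The other pattern: stems with 2 vowels add ka- … -et around the stem.
So maf → mafesh.

mafesh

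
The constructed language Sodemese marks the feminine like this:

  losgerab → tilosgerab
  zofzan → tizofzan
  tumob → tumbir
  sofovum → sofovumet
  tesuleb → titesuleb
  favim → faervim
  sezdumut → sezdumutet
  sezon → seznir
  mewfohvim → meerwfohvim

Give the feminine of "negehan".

tinegehan

sofovum and mewfohvim both end in -m yet inflect differently (sofovumet, meerwfohvim), so the final letter is not what conditions the rule; the last vowel is.
"negehan" has last vowel 'a'. The stems whose last vowel is 'a' (zofzan → tizofzan, losgerab → tilosgerab) add the prefix ti-.
So negehan → tinegehan.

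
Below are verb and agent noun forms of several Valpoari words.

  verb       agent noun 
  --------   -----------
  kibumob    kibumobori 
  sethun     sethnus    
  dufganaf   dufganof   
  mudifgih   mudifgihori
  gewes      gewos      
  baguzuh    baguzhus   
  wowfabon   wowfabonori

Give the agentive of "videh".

baguzuh and mudifgih both end in -h yet inflect differently (baguzhus, mudifgihori), so the final letter is not what conditions the rule; the last vowel is.
"videh" has last vowel 'e'. The one such stem in the data (gewes → gewos) changes the last vowel to 'o' (as does dufganaf), so the same rule applies.
The other patterns: stems whose last vowel is 'u' delete the last vowel and add -us; stems whose last vowel is 'i' or 'o' add -ori.
So videh → vidoh.

vidoh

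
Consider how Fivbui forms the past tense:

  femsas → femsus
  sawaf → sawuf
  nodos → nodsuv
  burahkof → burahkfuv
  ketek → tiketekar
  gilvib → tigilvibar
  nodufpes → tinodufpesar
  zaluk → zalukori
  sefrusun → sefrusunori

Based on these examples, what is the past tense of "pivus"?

pivusori

femsas and nodos both end in -s yet inflect differently (femsus, nodsuv), so the final letter is not what conditions the rule; the last vowel is.
"pivus" has last vowel 'u'. The stems whose last vowel is 'u' (zaluk → zalukori, sefrusun → sefrusunori) add -ori.
The other patterns: stems whose last vowel is 'a' change the last vowel to 'u'; stems whose last vowel is 'o' delete the last vowel and add -uv; stems whose last vowel is 'e' or 'i' add ti- … -ar around the stem.
So pivus → pivusori.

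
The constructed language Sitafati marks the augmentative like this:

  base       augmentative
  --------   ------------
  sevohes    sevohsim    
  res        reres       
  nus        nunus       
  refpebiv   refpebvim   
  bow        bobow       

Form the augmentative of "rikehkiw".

rikehkwim

"rikehkiw" has 3 vowels. The stems with 3 vowels (sevohes → sevohsim, refpebiv → refpebvim) delete the last vowel and add -im.
The other pattern: stems with 1 vowel repeat the first consonant+vowel as a prefix.
So rikehkiw → rikehkwim.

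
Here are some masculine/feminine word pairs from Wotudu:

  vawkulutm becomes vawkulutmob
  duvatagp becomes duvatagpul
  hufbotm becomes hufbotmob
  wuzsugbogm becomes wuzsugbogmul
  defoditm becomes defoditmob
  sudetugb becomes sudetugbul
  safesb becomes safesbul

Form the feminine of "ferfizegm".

ferfizegmul

"ferfizegm" has second-to-last letter 'g'. The stems whose second-to-last letter is 'g' (duvatagp → duvatagpul, wuzsugbogm → wuzsugbogmul, sudetugb → sudetugbul) add -ul.
So ferfizegm → ferfizegmul.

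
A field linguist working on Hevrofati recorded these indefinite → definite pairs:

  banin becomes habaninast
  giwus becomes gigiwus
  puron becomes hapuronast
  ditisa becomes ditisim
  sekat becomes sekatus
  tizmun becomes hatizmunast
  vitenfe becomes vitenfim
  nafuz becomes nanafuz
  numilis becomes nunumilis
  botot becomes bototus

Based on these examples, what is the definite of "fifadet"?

fifadetus

ditisa and sekat both have last vowel 'a' yet inflect differently (ditisim, sekatus), so the last vowel is not what conditions the rule; the final letter is.
"fifadet" ends in -t. The stems ending in -t (sekat → sekatus, botot → bototus) add -us.
So fifadet → fifadetus.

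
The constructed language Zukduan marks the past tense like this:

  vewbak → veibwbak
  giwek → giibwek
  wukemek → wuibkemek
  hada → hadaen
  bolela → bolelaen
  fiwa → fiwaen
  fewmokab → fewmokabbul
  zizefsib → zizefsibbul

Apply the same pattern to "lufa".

vewbak and hada both have last vowel 'a' yet inflect differently (veibwbak, hadaen), so the last vowel is not what conditions the rule; the final letter is.
"lufa" ends in -a. The stems ending in -a (hada → hadaen, bolela → bolelaen, fiwa → fiwaen) add -en.
So lufa → lufaen.

lufaen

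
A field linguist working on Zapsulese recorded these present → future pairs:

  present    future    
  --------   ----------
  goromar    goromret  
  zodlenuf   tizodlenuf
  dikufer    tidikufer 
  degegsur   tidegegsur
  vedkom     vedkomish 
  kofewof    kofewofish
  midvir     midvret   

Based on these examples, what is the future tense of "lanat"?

"lanat" has last vowel 'a'. The one such stem in the data (goromar → goromret) deletes the last vowel and adds -et (as does midvir), so the same rule applies.
The other patterns: stems whose last vowel is 'e' or 'u' add the prefix ti-; stems whose last vowel is 'o' add -ish.
So lanat → lantet.

lantet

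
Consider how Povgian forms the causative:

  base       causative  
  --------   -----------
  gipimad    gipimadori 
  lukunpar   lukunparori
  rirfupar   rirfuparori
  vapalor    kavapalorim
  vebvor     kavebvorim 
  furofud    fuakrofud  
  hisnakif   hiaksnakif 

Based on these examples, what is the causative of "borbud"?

boakrbud

lukunpar and vapalor both end in -r yet inflect differently (lukunparori, kavapalorim), so the final letter is not what conditions the rule; the last vowel is.
"borbud" has last vowel 'u'. The one such stem in the data (furofud → fuakrofud) inserts -ak- after the first vowel (as does hisnakif), so the same rule applies.
The other patterns: stems whose last vowel is 'a' add -ori; stems whose last vowel is 'o' add ka- … -im around the stem.
So borbud → boakrbud.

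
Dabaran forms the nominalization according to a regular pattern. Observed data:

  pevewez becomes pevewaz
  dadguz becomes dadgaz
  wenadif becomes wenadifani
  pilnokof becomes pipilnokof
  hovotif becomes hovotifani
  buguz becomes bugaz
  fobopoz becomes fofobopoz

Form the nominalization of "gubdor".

gugubdor

"gubdor" has last vowel 'o'. The stems whose last vowel is 'o' (fobopoz → fofobopoz, pilnokof → pipilnokof) repeat the first consonant+vowel as a prefix.
The other patterns: stems whose last vowel is 'i' add -ani; stems whose last vowel is 'e' or 'u' change the last vowel to 'a'.
So gubdor → gugubdor.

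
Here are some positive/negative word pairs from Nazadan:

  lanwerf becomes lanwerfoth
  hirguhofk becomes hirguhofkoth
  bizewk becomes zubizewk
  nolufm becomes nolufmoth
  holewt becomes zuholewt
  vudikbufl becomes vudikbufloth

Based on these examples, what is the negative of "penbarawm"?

zupenbarawm

hirguhofk and bizewk both end in -k yet inflect differently (hirguhofkoth, zubizewk), so the final letter is not what conditions the rule; the second-to-last letter is.
"penbarawm" has second-to-last letter 'w'. The stems whose second-to-last letter is 'w' (bizewk → zubizewk, holewt → zuholewt) add the prefix zu-.
The other pattern: stems whose second-to-last letter is 'f' or 'r' add -oth.
So penbarawm → zupenbarawm.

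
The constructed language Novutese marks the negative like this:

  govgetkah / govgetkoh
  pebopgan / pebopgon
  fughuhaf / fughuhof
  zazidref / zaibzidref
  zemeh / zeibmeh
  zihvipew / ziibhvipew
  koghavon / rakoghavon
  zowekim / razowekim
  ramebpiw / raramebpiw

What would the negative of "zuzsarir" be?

razuzsarir

fughuhaf and zazidref both end in -f yet inflect differently (fughuhof, zaibzidref), so the final letter is not what conditions the rule; the last vowel is.
"zuzsarir" has last vowel 'i'. The stems whose last vowel is 'i' (zowekim → razowekim, ramebpiw → raramebpiw) add the prefix ra-.
So zuzsarir → razuzsarir.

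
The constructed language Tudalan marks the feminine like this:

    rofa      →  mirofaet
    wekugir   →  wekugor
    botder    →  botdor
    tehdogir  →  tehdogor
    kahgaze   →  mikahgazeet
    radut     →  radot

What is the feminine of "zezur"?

kahgaze and botder both have last vowel 'e' yet inflect differently (mikahgazeet, botdor), so the last vowel is not what conditions the rule; whether the stem ends in a vowel or a consonant is.
"zezur" ends in a consonant. The stems ending in a consonant (radut → radot, botder → botdor, wekugir → wekugor) change the last vowel to 'o'.
So zezur → zezor.

zezor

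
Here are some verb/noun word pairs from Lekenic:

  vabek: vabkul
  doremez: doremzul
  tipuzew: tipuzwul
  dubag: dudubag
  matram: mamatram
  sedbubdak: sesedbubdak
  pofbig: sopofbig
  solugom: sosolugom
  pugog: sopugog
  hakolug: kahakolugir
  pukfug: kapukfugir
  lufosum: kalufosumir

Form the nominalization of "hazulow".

vabek and sedbubdak both end in -k yet inflect differently (vabkul, sesedbubdak), so the final letter is not what conditions the rule; the last vowel is.
"hazulow" has last vowel 'o'. The stems whose last vowel is 'o' (solugom → sosolugom, pugog → sopugog) add the prefix so-.
So hazulow → sohazulow.

sohazulow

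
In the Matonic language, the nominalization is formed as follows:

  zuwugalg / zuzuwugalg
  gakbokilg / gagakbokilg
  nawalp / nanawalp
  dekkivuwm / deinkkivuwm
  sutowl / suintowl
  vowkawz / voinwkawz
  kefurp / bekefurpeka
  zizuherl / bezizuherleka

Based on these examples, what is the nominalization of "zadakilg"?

"zadakilg" has second-to-last letter 'l'. The stems whose second-to-last letter is 'l' (zuwugalg → zuzuwugalg, gakbokilg → gagakbokilg, nawalp → nanawalp) repeat the first consonant+vowel as a prefix.
So zadakilg → zazadakilg.

zazadakilg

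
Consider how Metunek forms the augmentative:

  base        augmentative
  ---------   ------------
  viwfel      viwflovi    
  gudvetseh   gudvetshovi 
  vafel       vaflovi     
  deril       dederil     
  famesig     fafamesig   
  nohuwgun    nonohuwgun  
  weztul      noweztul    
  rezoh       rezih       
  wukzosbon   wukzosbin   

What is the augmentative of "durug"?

nodurug

viwfel and deril both end in -l yet inflect differently (viwflovi, dederil), so the final letter is not what conditions the rule; the last vowel is.
"durug" has last vowel 'u'. The stems whose last vowel is 'u' (nohuwgun → nonohuwgun, weztul → noweztul) add the prefix no-.
The other patterns: stems whose last vowel is 'e' delete the last vowel and add -ovi; stems whose last vowel is 'i' repeat the first consonant+vowel as a prefix; stems whose last vowel is 'o' change the last vowel to 'i'.
So durug → nodurug.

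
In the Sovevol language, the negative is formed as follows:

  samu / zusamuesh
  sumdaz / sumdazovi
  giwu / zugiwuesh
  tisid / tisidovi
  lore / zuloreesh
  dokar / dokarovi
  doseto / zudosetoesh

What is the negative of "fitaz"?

samu and sumdaz both begin with s- yet inflect differently (zusamuesh, sumdazovi), so the first letter is not what conditions the rule; whether the stem ends in a vowel or a consonant is.
"fitaz" ends in a consonant. The stems ending in a consonant (tisid → tisidovi, sumdaz → sumdazovi, dokar → dokarovi) add -ovi.
The other pattern: stems ending in a vowel add zu- … -esh around the stem.
So fitaz → fitazovi.

fitazovi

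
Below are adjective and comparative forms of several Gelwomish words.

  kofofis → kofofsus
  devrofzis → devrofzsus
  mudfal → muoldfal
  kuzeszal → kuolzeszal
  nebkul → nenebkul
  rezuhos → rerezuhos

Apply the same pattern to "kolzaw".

"kolzaw" has last vowel 'a'. The stems whose last vowel is 'a' (mudfal → muoldfal, kuzeszal → kuolzeszal) insert -ol- after the first vowel.
So kolzaw → koollzaw.

koollzaw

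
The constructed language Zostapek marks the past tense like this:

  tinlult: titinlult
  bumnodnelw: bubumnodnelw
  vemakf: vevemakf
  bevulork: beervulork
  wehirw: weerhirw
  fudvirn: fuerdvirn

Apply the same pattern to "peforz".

peerforz

wehirw and bumnodnelw both end in -w yet inflect differently (weerhirw, bubumnodnelw), so the final letter is not what conditions the rule; the second-to-last letter is.
"peforz" has second-to-last letter 'r'. The stems whose second-to-last letter is 'r' (wehirw → weerhirw, bevulork → beervulork, fudvirn → fuerdvirn) insert -er- after the first vowel.
The other pattern: stems whose second-to-last letter is 'k' or 'l' repeat the first consonant+vowel as a prefix.
So peforz → peerforz.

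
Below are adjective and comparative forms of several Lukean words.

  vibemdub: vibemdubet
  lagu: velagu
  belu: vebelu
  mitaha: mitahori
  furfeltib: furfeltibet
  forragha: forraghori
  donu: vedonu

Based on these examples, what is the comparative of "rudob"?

rudobet

vibemdub and lagu both have last vowel 'u' yet inflect differently (vibemdubet, velagu), so the last vowel is not what conditions the rule; the final letter is.
"rudob" ends in -b. The stems ending in -b (vibemdub → vibemdubet, furfeltib → furfeltibet) add -et.
So rudob → rudobet.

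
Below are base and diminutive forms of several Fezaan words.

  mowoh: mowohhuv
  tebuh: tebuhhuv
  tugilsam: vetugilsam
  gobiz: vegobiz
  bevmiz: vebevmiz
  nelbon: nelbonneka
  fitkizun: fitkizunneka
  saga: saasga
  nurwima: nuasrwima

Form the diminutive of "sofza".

soasfza

mowoh and nelbon both have last vowel 'o' yet inflect differently (mowohhuv, nelbonneka), so the last vowel is not what conditions the rule; the final letter is.
"sofza" ends in -a. The stems ending in -a (saga → saasga, nurwima → nuasrwima) insert -as- after the first vowel.
The other patterns: stems ending in -h double the final consonant and add -uv; stems ending in -m or -z add the prefix ve-; stems ending in -n double the final consonant and add -eka.
So sofza → soasfza.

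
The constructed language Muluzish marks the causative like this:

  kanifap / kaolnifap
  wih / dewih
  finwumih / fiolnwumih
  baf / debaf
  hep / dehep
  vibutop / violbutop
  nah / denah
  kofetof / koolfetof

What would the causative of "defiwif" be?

baf and kofetof both end in -f yet inflect differently (debaf, koolfetof), so the final letter is not what conditions the rule; the number of vowels is.
"defiwif" has 3 vowels. The stems with 3 vowels (kofetof → koolfetof, finwumih → fiolnwumih, vibutop → violbutop) insert -ol- after the first vowel.
The other pattern: stems with 1 vowel add the prefix de-.
So defiwif → deolfiwif.

deolfiwif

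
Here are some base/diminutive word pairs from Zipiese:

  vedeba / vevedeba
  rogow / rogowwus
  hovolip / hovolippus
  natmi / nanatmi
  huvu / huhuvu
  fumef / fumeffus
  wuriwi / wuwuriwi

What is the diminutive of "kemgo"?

kekemgo

hovolip and wuriwi both have last vowel 'i' yet inflect differently (hovolippus, wuwuriwi), so the last vowel is not what conditions the rule; whether the stem ends in a vowel or a consonant is.
"kemgo" ends in a vowel. The stems ending in a vowel (wuriwi → wuwuriwi, huvu → huhuvu, vedeba → vevedeba) repeat the first consonant+vowel as a prefix.
The other pattern: stems ending in a consonant double the final consonant and add -us.
So kemgo → kekemgo.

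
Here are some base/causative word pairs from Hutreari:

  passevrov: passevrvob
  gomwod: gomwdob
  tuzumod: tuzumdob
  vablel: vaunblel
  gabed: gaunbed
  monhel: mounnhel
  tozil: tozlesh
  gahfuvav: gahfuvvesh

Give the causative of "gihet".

giunhet

gomwod and gabed both end in -d yet inflect differently (gomwdob, gaunbed), so the final letter is not what conditions the rule; the last vowel is.
"gihet" has last vowel 'e'. The stems whose last vowel is 'e' (vablel → vaunblel, gabed → gaunbed, monhel → mounnhel) insert -un- after the first vowel.
So gihet → giunhet.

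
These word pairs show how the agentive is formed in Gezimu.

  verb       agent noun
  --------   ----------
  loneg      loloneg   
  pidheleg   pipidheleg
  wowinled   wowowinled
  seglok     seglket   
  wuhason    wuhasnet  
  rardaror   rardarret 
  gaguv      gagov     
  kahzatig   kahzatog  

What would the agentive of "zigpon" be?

"zigpon" has last vowel 'o'. The stems whose last vowel is 'o' (seglok → seglket, wuhason → wuhasnet, rardaror → rardarret) delete the last vowel and add -et.
The other patterns: stems whose last vowel is 'e' repeat the first consonant+vowel as a prefix; stems whose last vowel is 'i' or 'u' change the last vowel to 'o'.
So zigpon → zigpnet.

zigpnet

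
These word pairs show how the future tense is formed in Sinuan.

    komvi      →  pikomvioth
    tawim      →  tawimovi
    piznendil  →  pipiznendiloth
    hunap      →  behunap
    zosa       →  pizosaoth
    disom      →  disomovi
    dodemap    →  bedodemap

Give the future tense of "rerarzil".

"rerarzil" ends in -l. The one such stem in the data (piznendil → pipiznendiloth) adds pi- … -oth around the stem, so the same rule applies.
The other patterns: stems ending in -p add the prefix be-; stems ending in -m add -ovi.
So rerarzil → pirerarziloth.

pirerarziloth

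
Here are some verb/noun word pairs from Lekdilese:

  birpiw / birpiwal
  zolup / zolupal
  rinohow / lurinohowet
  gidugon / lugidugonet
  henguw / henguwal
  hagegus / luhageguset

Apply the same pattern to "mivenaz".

lumivenazet

"mivenaz" has 3 vowels. The stems with 3 vowels (hagegus → luhageguset, rinohow → lurinohowet, gidugon → lugidugonet) add lu- … -et around the stem.
The other pattern: stems with 2 vowels add -al.
So mivenaz → lumivenazet.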